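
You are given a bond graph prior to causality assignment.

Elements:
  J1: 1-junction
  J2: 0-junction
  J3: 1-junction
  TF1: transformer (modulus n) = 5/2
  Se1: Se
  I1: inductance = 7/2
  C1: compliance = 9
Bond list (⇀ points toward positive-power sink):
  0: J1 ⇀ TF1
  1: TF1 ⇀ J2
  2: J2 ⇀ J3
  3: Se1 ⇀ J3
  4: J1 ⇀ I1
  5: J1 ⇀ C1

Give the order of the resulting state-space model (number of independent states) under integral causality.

2  (C1, I1 all integral)

β3 →J3  (source Se1 imposes e)
β2 →J2  (J3 needs exactly one f-in)
β1 →TF1  (0-jn J2 has e-setter on 2)
β0 →J1  (TF1: transformer flips bond 1)
β4 →I1  (I1 outputs flow p/I1)
β5 →J1  (common-f at J1 fixed by 4)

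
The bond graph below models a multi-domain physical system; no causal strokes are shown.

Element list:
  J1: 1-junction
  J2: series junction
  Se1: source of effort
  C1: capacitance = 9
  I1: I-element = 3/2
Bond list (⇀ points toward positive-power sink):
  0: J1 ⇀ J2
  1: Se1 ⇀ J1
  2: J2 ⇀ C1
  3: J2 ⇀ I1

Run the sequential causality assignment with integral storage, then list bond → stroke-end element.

bond 0 stroke at J2
bond 1 stroke at J1
bond 2 stroke at J2
bond 3 stroke at I1

bond 1 stroke at J1  (Se1 (Se) sets effort on bond)
bond 0 stroke at J2  (J1: last free bond brings flow in)
bond 2 stroke at J2  (C1 outputs effort q/C1)
bond 3 stroke at I1  (J2 needs exactly one f-in)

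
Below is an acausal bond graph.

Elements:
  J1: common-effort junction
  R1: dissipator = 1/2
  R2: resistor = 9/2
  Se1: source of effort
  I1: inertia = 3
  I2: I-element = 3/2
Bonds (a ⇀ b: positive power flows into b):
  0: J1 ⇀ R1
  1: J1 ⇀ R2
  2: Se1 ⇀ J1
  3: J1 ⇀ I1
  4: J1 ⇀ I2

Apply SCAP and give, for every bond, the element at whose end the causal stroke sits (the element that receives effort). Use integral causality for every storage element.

b0 →R1
b1 →R2
b2 →J1
b3 →I1
b4 →I2

β2 |J1  (Se1 fixes effort; stroke away)
β0 |R1  (common-e at J1 fixed by 2)
β1 |R2  (J1 effort already set via bond 2)
β3 |I1  (J1 effort already set via bond 2)
β4 |I2  (0-jn J1 has e-setter on 2)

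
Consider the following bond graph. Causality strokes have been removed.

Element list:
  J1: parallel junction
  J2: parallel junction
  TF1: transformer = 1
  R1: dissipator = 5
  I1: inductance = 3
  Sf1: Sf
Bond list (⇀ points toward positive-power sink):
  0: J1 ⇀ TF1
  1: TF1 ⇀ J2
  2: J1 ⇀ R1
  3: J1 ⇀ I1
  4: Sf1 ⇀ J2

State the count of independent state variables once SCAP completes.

b4 →Sf1  (Sf1 fixes flow; stroke at Sf1)
b1 →J2  (closing 0-jn rule on J2)
b0 →TF1  (TF1: transformer flips bond 1)
b3 →I1  (I1 outputs flow p/I1)
b2 →J1  (J1: last free bond brings effort in)

1  (I1 all integral)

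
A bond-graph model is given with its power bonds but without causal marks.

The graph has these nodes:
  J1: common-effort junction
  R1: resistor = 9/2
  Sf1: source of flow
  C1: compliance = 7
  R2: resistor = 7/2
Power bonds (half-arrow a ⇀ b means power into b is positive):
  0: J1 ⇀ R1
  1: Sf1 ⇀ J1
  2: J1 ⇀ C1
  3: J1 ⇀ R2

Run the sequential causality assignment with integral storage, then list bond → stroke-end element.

β1 stroke→Sf1  (source Sf1 imposes f)
β2 stroke→J1  (prefer integral on C1)
β0 stroke→R1  (J1 effort already set via bond 2)
β3 stroke→R2  (0-jn J1 has e-setter on 2)

#0 |R1
#1 |Sf1
#2 |J1
#3 |R2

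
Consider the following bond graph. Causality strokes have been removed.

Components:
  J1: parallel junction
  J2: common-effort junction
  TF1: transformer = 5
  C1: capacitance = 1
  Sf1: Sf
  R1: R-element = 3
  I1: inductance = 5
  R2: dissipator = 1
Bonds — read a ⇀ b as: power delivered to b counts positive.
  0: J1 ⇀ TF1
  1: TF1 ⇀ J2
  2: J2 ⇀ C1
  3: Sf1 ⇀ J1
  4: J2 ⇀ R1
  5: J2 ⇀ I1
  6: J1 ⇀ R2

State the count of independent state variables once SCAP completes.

#3 →Sf1  (Sf1 fixes flow; stroke at Sf1)
#2 →J2  (C1 integral (e out))
#1 →TF1  (common-e at J2 fixed by 2)
#4 →R1  (J2 effort already set via bond 2)
#5 →I1  (common-e at J2 fixed by 2)
#0 →J1  (TF1: transformer flips bond 1)
#6 →R2  (J1 effort already set via bond 0)

2  (C1, I1 all integral)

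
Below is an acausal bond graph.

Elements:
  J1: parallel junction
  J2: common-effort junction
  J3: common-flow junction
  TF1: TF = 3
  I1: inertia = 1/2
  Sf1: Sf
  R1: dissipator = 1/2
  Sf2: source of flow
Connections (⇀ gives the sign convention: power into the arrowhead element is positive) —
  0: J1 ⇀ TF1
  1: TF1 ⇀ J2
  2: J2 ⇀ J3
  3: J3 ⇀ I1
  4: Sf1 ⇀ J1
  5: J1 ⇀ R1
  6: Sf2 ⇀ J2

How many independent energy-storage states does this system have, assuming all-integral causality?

b4 |Sf1  (Sf1: flow source, stroke at near end)
b6 |Sf2  (Sf2 fixes flow; stroke at Sf2)
b3 |I1  (I1 outputs flow p/I1)
b2 |J3  (J3: bond 3 brought flow, rest push out)
b1 |J2  (J2 needs exactly one e-in)
b0 |TF1  (TF1: transformer flips bond 1)
b5 |J1  (closing 0-jn rule on J1)

1  (I1 all integral)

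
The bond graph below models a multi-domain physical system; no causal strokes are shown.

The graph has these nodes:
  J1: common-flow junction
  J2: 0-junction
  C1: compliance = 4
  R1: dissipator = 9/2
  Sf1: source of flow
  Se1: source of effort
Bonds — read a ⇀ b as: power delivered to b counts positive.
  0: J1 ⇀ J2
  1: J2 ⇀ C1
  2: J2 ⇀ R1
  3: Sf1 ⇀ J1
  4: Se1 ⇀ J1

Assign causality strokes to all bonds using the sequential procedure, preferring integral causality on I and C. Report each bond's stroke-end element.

b3 →Sf1  (source Sf1 imposes f)
b4 →J1  (source Se1 imposes e)
b0 →J1  (1-jn J1 has f-setter on 3)
b1 →J2  (C1 outputs effort q/C1)
b2 →R1  (J2 effort already set via bond 1)

β0 stroke at J1
β1 stroke at J2
β2 stroke at R1
β3 stroke at Sf1
β4 stroke at J1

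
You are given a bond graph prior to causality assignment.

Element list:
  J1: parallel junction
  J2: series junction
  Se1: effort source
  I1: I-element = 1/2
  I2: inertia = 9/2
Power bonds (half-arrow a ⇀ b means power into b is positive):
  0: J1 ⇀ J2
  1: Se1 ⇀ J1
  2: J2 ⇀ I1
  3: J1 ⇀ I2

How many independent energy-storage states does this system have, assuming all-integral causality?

bond 1 |J1  (source Se1 imposes e)
bond 0 |J2  (J1 effort already set via bond 1)
bond 3 |I2  (common-e at J1 fixed by 1)
bond 2 |I1  (J2: last free bond brings flow in)

2  (I1, I2 all integral)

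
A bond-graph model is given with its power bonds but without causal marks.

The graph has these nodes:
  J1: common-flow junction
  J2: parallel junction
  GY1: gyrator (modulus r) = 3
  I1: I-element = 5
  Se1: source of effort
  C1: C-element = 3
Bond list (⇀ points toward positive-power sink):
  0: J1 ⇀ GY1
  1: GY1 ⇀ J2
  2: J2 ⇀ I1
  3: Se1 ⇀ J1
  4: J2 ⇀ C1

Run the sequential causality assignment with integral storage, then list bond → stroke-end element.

β3 stroke→J1  (Se1 (Se) sets effort on bond)
β0 stroke→GY1  (closing 1-jn rule on J1)
β1 stroke→GY1  (GY1 both-in/both-out from 0)
β2 stroke→I1  (I1 outputs flow p/I1)
β4 stroke→J2  (closing 0-jn rule on J2)

b0 stroke at GY1
b1 stroke at GY1
b2 stroke at I1
b3 stroke at J1
b4 stroke at J2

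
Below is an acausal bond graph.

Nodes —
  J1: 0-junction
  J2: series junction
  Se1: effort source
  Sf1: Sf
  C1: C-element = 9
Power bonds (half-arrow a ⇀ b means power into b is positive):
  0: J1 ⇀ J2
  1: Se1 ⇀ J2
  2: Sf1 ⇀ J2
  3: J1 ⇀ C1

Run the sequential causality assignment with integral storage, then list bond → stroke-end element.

#1 stroke→J2  (source Se1 imposes e)
#2 stroke→Sf1  (Sf1: flow source, stroke at near end)
#0 stroke→J2  (common-f at J2 fixed by 2)
#3 stroke→J1  (only one effort-in slot at J1)

b0 →J2
b1 →J2
b2 →Sf1
b3 →J1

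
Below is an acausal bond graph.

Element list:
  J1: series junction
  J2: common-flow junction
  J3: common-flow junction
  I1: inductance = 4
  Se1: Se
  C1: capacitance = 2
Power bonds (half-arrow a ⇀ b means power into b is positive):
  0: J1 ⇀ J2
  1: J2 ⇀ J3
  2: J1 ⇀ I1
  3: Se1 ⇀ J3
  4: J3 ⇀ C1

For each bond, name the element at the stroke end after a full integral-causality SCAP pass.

β0 stroke at J1
β1 stroke at J2
β2 stroke at I1
β3 stroke at J3
β4 stroke at J3

b3 stroke→J3  (Se1: effort source, stroke at far end)
b2 stroke→I1  (I1 integral (f out))
b0 stroke→J1  (J1: bond 2 brought flow, rest push out)
b1 stroke→J2  (J2 flow already set via bond 0)
b4 stroke→J3  (J3 flow already set via bond 1)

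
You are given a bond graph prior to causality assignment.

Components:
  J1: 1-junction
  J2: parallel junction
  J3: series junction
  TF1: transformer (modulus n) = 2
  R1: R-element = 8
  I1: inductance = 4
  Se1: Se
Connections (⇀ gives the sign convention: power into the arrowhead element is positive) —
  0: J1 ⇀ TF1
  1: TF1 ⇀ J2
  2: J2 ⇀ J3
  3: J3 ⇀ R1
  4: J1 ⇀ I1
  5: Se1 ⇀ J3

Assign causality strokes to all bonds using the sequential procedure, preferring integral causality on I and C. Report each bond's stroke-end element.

#5 |J3  (source Se1 imposes e)
#4 |I1  (I1: I, integral causality)
#0 |J1  (1-jn J1 has f-setter on 4)
#1 |TF1  (TF1: transformer flips bond 0)
#2 |J2  (J2: last free bond brings effort in)
#3 |J3  (J3: bond 2 brought flow, rest push out)

b0 |J1
b1 |TF1
b2 |J2
b3 |J3
b4 |I1
b5 |J3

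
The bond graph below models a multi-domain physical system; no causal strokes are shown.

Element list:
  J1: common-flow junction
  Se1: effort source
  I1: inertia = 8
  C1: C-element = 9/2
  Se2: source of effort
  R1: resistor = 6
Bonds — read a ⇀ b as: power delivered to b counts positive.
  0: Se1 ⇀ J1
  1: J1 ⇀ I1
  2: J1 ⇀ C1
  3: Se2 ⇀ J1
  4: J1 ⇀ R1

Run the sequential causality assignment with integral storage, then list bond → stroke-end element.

bond 0 →J1
bond 1 →I1
bond 2 →J1
bond 3 →J1
bond 4 →J1

#0 stroke→J1  (Se1 fixes effort; stroke away)
#3 stroke→J1  (source Se2 imposes e)
#1 stroke→I1  (I1 outputs flow p/I1)
#2 stroke→J1  (common-f at J1 fixed by 1)
#4 stroke→J1  (common-f at J1 fixed by 1)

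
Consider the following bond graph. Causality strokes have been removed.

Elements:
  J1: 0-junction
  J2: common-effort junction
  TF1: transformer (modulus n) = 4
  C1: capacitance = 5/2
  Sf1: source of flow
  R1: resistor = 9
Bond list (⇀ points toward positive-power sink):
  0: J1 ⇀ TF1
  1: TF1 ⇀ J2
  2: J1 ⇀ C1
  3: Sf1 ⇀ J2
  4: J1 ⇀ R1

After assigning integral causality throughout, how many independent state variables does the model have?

1  (C1 all integral)

#3 stroke at Sf1  (Sf1 fixes flow; stroke at Sf1)
#1 stroke at J2  (J2: last free bond brings effort in)
#0 stroke at TF1  (TF TF1: opposite of bond 1)
#2 stroke at J1  (C1: C, integral causality)
#4 stroke at R1  (J1 effort already set via bond 2)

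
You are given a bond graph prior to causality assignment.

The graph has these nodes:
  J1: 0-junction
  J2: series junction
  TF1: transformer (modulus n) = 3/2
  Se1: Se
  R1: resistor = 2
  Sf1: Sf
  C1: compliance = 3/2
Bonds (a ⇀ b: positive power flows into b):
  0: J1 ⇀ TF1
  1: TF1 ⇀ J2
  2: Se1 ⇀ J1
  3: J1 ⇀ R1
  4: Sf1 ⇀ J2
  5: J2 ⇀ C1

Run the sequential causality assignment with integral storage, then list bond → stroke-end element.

β0 stroke at TF1
β1 stroke at J2
β2 stroke at J1
β3 stroke at R1
β4 stroke at Sf1
β5 stroke at J2

#2 stroke at J1  (Se1 fixes effort; stroke away)
#4 stroke at Sf1  (source Sf1 imposes f)
#0 stroke at TF1  (J1 effort already set via bond 2)
#3 stroke at R1  (J1 effort already set via bond 2)
#1 stroke at J2  (common-f at J2 fixed by 4)
#5 stroke at J2  (J2: bond 4 brought flow, rest push out)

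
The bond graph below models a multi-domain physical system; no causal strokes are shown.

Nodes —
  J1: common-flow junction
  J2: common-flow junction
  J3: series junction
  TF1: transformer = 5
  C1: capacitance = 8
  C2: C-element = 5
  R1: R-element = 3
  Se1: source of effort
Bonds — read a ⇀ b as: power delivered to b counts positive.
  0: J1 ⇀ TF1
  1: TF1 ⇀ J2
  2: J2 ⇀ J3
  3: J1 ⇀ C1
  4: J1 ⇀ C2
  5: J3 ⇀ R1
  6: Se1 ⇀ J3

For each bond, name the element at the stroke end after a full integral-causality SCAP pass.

bond 0 stroke at TF1
bond 1 stroke at J2
bond 2 stroke at J3
bond 3 stroke at J1
bond 4 stroke at J1
bond 5 stroke at R1
bond 6 stroke at J3

b6 →J3  (Se1 (Se) sets effort on bond)
b3 →J1  (C1 integral (e out))
b4 →J1  (C2: C, integral causality)
b0 →TF1  (closing 1-jn rule on J1)
b1 →J2  (TF1: transformer flips bond 0)
b2 →J3  (J2 needs exactly one f-in)
b5 →R1  (only one flow-in slot at J3)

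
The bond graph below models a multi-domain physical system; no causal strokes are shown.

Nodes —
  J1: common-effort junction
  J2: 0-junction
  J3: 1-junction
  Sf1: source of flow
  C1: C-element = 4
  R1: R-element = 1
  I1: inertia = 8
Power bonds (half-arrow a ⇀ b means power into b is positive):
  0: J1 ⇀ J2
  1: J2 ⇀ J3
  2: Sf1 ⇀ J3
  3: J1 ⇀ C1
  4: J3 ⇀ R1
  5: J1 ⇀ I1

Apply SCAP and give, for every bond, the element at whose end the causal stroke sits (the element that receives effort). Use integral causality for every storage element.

β0 stroke→J2
β1 stroke→J3
β2 stroke→Sf1
β3 stroke→J1
β4 stroke→J3
β5 stroke→I1

β2 stroke→Sf1  (Sf1: flow source, stroke at near end)
β1 stroke→J3  (common-f at J3 fixed by 2)
β4 stroke→J3  (1-jn J3 has f-setter on 2)
β0 stroke→J2  (J2: last free bond brings effort in)
β3 stroke→J1  (C1 integral (e out))
β5 stroke→I1  (0-jn J1 has e-setter on 3)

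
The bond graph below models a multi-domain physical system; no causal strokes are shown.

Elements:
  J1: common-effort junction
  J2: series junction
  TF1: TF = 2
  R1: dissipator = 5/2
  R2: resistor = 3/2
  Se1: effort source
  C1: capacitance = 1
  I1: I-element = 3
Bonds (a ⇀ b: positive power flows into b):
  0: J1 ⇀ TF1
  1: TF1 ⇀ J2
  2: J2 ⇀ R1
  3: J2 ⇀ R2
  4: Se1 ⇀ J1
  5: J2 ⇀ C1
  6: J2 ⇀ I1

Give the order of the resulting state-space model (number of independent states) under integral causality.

β4 stroke→J1  (Se1 (Se) sets effort on bond)
β0 stroke→TF1  (0-jn J1 has e-setter on 4)
β1 stroke→J2  (through TF1, causality passes straight; one stroke at TF1)
β5 stroke→J2  (prefer integral on C1)
β6 stroke→I1  (I1 outputs flow p/I1)
β2 stroke→J2  (J2 flow already set via bond 6)
β3 stroke→J2  (J2 flow already set via bond 6)

2  (C1, I1 all integral)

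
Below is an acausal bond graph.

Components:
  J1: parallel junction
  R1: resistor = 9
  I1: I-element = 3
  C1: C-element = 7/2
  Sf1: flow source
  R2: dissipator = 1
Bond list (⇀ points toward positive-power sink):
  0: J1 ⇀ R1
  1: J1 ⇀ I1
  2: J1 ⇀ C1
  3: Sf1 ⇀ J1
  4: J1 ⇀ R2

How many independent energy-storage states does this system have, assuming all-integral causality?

b3 |Sf1  (Sf1 (Sf) sets flow on bond)
b1 |I1  (I1 integral (f out))
b2 |J1  (prefer integral on C1)
b0 |R1  (J1: bond 2 brought effort, rest push out)
b4 |R2  (J1: bond 2 brought effort, rest push out)

2  (C1, I1 all integral)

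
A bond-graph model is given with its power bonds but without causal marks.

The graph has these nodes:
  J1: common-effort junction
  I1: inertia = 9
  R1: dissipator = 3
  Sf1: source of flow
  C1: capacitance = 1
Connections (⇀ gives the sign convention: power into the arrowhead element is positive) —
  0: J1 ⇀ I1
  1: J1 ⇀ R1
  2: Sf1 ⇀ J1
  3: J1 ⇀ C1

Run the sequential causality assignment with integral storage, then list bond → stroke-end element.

β0 stroke→I1
β1 stroke→R1
β2 stroke→Sf1
β3 stroke→J1

bond 2 |Sf1  (source Sf1 imposes f)
bond 0 |I1  (I1: I, integral causality)
bond 3 |J1  (C1 outputs effort q/C1)
bond 1 |R1  (common-e at J1 fixed by 3)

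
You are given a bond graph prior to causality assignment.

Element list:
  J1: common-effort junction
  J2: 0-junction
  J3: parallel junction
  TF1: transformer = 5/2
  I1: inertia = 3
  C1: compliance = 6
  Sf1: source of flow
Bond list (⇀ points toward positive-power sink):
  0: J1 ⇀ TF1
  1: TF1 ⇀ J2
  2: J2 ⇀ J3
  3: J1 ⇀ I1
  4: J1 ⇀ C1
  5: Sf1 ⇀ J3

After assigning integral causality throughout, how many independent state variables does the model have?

#5 |Sf1  (source Sf1 imposes f)
#2 |J3  (J3: last free bond brings effort in)
#1 |J2  (J2: last free bond brings effort in)
#0 |TF1  (TF TF1: opposite of bond 1)
#3 |I1  (I1: I, integral causality)
#4 |J1  (J1: last free bond brings effort in)

2  (C1, I1 all integral)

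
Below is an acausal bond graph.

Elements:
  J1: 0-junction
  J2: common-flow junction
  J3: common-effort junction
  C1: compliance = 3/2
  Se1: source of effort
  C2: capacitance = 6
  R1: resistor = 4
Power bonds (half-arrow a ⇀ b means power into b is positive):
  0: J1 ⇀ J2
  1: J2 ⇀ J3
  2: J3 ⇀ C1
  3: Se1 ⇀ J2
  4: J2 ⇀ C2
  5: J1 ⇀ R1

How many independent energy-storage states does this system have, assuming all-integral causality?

2  (C1, C2 all integral)

#3 |J2  (Se1 (Se) sets effort on bond)
#2 |J3  (C1 integral (e out))
#1 |J2  (common-e at J3 fixed by 2)
#4 |J2  (C2: C, integral causality)
#0 |J1  (only one flow-in slot at J2)
#5 |R1  (0-jn J1 has e-setter on 0)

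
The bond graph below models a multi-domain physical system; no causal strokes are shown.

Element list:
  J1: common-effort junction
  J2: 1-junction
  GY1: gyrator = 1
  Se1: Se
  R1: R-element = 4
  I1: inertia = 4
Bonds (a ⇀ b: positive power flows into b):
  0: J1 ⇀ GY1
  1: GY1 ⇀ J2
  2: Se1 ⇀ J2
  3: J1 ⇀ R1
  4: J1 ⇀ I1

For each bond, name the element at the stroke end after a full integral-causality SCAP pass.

bond 2 →J2  (source Se1 imposes e)
bond 1 →GY1  (only one flow-in slot at J2)
bond 0 →GY1  (through GY1, causality inverts; strokes same side of GY1)
bond 4 →I1  (prefer integral on I1)
bond 3 →J1  (only one effort-in slot at J1)

bond 0 →GY1
bond 1 →GY1
bond 2 →J2
bond 3 →J1
bond 4 →I1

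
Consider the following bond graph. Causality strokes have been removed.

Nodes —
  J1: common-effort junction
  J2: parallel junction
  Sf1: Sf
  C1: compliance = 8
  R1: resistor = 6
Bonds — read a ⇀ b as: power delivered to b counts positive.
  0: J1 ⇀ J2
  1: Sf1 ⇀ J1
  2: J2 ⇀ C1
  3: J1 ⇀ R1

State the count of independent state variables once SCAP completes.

#1 |Sf1  (source Sf1 imposes f)
#2 |J2  (C1 integral (e out))
#0 |J1  (common-e at J2 fixed by 2)
#3 |R1  (J1: bond 0 brought effort, rest push out)

1  (C1 all integral)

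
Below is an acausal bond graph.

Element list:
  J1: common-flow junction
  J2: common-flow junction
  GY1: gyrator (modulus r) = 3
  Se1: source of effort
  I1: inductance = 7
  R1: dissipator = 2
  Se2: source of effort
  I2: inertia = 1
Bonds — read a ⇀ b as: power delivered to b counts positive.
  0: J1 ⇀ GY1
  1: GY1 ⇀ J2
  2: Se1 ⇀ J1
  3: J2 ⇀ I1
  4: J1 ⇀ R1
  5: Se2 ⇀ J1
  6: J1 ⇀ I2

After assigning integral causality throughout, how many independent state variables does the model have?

#2 →J1  (source Se1 imposes e)
#5 →J1  (Se2 fixes effort; stroke away)
#3 →I1  (prefer integral on I1)
#1 →J2  (1-jn J2 has f-setter on 3)
#0 →J1  (GY1: gyrator matches bond 1)
#6 →I2  (I2: I, integral causality)
#4 →J1  (J1 flow already set via bond 6)

2  (I1, I2 all integral)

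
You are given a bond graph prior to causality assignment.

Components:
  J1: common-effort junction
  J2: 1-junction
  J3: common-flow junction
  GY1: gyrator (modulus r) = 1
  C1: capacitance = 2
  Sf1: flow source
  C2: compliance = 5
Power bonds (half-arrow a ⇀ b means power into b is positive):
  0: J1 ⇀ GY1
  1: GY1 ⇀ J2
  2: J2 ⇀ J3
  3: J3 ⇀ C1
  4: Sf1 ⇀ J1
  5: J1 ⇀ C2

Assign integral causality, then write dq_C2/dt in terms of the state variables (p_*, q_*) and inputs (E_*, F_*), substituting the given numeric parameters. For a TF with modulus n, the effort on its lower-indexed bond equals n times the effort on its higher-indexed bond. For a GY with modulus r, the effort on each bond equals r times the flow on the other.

bond 4 stroke at Sf1  (Sf1 (Sf) sets flow on bond)
bond 3 stroke at J3  (prefer integral on C1)
bond 2 stroke at J2  (J3 needs exactly one f-in)
bond 1 stroke at GY1  (closing 1-jn rule on J2)
bond 0 stroke at GY1  (GY1 both-in/both-out from 1)
bond 5 stroke at J1  (closing 0-jn rule on J1)

dq_C2/dt = F_Sf1 - q_C1/2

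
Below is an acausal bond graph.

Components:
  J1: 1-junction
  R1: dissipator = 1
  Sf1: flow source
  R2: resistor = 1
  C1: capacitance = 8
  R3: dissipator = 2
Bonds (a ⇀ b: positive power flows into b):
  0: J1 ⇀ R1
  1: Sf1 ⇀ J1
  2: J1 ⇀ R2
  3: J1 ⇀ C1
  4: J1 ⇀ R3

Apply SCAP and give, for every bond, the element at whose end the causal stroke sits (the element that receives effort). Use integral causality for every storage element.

β0 stroke at J1
β1 stroke at Sf1
β2 stroke at J1
β3 stroke at J1
β4 stroke at J1

bond 1 stroke→Sf1  (Sf1 (Sf) sets flow on bond)
bond 0 stroke→J1  (1-jn J1 has f-setter on 1)
bond 2 stroke→J1  (1-jn J1 has f-setter on 1)
bond 3 stroke→J1  (J1: bond 1 brought flow, rest push out)
bond 4 stroke→J1  (J1: bond 1 brought flow, rest push out)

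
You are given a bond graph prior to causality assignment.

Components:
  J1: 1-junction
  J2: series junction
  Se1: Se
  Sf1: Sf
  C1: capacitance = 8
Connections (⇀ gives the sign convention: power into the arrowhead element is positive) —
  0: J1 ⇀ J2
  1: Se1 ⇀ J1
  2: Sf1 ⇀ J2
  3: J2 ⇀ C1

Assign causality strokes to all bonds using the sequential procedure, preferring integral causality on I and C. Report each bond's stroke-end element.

β0 →J2
β1 →J1
β2 →Sf1
β3 →J2

#1 →J1  (Se1: effort source, stroke at far end)
#2 →Sf1  (Sf1 (Sf) sets flow on bond)
#0 →J2  (closing 1-jn rule on J1)
#3 →J2  (1-jn J2 has f-setter on 2)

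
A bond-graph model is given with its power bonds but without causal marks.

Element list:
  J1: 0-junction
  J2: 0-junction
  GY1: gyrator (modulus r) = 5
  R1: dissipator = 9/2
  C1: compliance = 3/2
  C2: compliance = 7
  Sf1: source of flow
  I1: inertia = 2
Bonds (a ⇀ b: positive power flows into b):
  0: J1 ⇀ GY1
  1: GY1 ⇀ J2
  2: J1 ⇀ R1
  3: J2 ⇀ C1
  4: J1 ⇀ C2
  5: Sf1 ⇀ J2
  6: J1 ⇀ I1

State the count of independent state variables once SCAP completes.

#5 stroke at Sf1  (Sf1 fixes flow; stroke at Sf1)
#3 stroke at J2  (C1 integral (e out))
#1 stroke at GY1  (common-e at J2 fixed by 3)
#0 stroke at GY1  (through GY1, causality inverts; strokes same side of GY1)
#4 stroke at J1  (C2 integral (e out))
#2 stroke at R1  (J1 effort already set via bond 4)
#6 stroke at I1  (J1: bond 4 brought effort, rest push out)

3  (C1, C2, I1 all integral)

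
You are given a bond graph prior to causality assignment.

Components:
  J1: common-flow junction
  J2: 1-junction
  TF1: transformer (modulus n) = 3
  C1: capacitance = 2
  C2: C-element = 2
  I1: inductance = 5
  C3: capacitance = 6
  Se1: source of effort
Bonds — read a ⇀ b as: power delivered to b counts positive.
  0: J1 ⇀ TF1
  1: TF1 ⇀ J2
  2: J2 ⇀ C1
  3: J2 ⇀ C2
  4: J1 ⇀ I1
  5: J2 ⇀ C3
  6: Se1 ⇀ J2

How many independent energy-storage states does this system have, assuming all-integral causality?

4  (C1, C2, C3, I1 all integral)

#6 stroke→J2  (source Se1 imposes e)
#2 stroke→J2  (prefer integral on C1)
#3 stroke→J2  (C2: C, integral causality)
#4 stroke→I1  (prefer integral on I1)
#0 stroke→J1  (common-f at J1 fixed by 4)
#1 stroke→TF1  (TF TF1: opposite of bond 0)
#5 stroke→J2  (1-jn J2 has f-setter on 1)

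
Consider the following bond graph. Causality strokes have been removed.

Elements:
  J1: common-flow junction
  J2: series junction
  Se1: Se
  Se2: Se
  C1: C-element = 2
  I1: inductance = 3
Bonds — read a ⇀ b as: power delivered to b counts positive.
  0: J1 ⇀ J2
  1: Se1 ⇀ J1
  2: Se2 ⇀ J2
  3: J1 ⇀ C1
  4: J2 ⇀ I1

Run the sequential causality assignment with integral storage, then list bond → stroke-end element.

bond 1 →J1  (source Se1 imposes e)
bond 2 →J2  (Se2: effort source, stroke at far end)
bond 3 →J1  (C1 outputs effort q/C1)
bond 0 →J2  (closing 1-jn rule on J1)
bond 4 →I1  (J2: last free bond brings flow in)

#0 →J2
#1 →J1
#2 →J2
#3 →J1
#4 →I1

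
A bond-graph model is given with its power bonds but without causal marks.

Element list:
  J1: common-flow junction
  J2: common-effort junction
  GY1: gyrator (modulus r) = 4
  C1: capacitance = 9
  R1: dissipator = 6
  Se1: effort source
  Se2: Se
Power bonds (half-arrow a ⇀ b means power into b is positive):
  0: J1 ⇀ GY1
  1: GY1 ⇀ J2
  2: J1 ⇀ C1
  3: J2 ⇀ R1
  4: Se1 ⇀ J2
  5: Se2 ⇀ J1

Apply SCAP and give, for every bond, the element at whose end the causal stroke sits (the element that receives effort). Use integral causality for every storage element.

bond 4 →J2  (Se1 (Se) sets effort on bond)
bond 5 →J1  (Se2: effort source, stroke at far end)
bond 1 →GY1  (0-jn J2 has e-setter on 4)
bond 3 →R1  (common-e at J2 fixed by 4)
bond 0 →GY1  (GY GY1: same side as bond 1)
bond 2 →J1  (1-jn J1 has f-setter on 0)

#0 |GY1
#1 |GY1
#2 |J1
#3 |R1
#4 |J2
#5 |J1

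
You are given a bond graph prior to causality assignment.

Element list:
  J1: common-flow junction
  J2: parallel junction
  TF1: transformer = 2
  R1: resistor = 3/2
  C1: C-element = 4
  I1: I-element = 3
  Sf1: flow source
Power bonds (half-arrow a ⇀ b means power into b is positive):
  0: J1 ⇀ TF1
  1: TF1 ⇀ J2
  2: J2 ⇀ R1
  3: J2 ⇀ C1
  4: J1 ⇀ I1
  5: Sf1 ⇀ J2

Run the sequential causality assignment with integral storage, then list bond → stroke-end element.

bond 5 |Sf1  (source Sf1 imposes f)
bond 3 |J2  (C1 integral (e out))
bond 1 |TF1  (common-e at J2 fixed by 3)
bond 2 |R1  (common-e at J2 fixed by 3)
bond 0 |J1  (TF TF1: opposite of bond 1)
bond 4 |I1  (J1 needs exactly one f-in)

#0 |J1
#1 |TF1
#2 |R1
#3 |J2
#4 |I1
#5 |Sf1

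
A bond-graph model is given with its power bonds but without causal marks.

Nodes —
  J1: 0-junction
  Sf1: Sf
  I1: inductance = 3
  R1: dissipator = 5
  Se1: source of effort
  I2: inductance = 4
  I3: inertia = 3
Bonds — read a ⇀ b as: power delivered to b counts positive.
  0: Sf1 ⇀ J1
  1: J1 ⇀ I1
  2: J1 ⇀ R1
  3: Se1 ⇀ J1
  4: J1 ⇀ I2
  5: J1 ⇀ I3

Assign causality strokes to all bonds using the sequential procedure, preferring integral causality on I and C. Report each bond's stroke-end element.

b0 →Sf1  (Sf1 (Sf) sets flow on bond)
b3 →J1  (Se1: effort source, stroke at far end)
b1 →I1  (common-e at J1 fixed by 3)
b2 →R1  (0-jn J1 has e-setter on 3)
b4 →I2  (common-e at J1 fixed by 3)
b5 →I3  (J1 effort already set via bond 3)

β0 →Sf1
β1 →I1
β2 →R1
β3 →J1
β4 →I2
β5 →I3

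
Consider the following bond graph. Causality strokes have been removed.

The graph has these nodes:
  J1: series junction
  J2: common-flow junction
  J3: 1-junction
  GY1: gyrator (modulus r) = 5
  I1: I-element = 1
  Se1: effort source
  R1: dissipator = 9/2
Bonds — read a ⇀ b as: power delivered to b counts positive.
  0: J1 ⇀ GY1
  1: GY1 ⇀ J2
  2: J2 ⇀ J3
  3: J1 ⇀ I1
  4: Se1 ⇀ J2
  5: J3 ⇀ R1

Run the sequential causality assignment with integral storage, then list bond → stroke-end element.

#4 stroke→J2  (Se1: effort source, stroke at far end)
#3 stroke→I1  (I1 integral (f out))
#0 stroke→J1  (J1: bond 3 brought flow, rest push out)
#1 stroke→J2  (GY1: gyrator matches bond 0)
#2 stroke→J3  (closing 1-jn rule on J2)
#5 stroke→R1  (only one flow-in slot at J3)

#0 →J1
#1 →J2
#2 →J3
#3 →I1
#4 →J2
#5 →R1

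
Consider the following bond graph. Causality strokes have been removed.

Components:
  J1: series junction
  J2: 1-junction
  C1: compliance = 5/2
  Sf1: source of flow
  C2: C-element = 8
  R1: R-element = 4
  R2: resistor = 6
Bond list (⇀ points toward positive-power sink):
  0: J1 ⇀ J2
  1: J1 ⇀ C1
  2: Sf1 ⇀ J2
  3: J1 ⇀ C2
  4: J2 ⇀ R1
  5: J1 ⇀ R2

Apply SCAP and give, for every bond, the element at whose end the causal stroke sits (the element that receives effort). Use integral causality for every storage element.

#2 |Sf1  (Sf1 (Sf) sets flow on bond)
#0 |J2  (J2 flow already set via bond 2)
#4 |J2  (J2: bond 2 brought flow, rest push out)
#1 |J1  (common-f at J1 fixed by 0)
#3 |J1  (common-f at J1 fixed by 0)
#5 |J1  (J1 flow already set via bond 0)

bond 0 stroke→J2
bond 1 stroke→J1
bond 2 stroke→Sf1
bond 3 stroke→J1
bond 4 stroke→J2
bond 5 stroke→J1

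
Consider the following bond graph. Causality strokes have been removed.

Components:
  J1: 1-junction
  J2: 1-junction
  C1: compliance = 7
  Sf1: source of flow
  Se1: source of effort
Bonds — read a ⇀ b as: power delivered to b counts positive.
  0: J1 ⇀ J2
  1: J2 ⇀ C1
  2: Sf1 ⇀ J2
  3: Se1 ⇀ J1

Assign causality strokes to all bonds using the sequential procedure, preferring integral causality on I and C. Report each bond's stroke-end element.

#0 stroke at J2
#1 stroke at J2
#2 stroke at Sf1
#3 stroke at J1

bond 2 →Sf1  (source Sf1 imposes f)
bond 3 →J1  (Se1 (Se) sets effort on bond)
bond 0 →J2  (closing 1-jn rule on J1)
bond 1 →J2  (J2: bond 2 brought flow, rest push out)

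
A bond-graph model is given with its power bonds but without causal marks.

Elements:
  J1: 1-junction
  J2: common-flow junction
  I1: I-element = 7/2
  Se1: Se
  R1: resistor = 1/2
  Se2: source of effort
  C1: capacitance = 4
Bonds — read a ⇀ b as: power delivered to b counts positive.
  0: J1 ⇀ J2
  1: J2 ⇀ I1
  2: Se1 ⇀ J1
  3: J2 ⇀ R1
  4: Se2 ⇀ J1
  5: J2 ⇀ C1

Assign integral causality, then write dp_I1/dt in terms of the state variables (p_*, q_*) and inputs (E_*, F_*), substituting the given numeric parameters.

dp_I1/dt = E_Se1 + E_Se2 - p_I1/7 - q_C1/4

#2 stroke→J1  (Se1: effort source, stroke at far end)
#4 stroke→J1  (Se2 fixes effort; stroke away)
#0 stroke→J2  (only one flow-in slot at J1)
#1 stroke→I1  (prefer integral on I1)
#3 stroke→J2  (1-jn J2 has f-setter on 1)
#5 stroke→J2  (common-f at J2 fixed by 1)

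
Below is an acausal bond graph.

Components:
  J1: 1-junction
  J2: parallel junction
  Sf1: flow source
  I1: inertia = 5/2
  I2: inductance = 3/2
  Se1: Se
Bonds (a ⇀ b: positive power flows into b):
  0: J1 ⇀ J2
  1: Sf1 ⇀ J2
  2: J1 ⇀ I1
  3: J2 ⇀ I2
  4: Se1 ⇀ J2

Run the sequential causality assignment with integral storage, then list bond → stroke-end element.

b0 |J1
b1 |Sf1
b2 |I1
b3 |I2
b4 |J2

bond 1 |Sf1  (Sf1 (Sf) sets flow on bond)
bond 4 |J2  (Se1 fixes effort; stroke away)
bond 0 |J1  (common-e at J2 fixed by 4)
bond 3 |I2  (0-jn J2 has e-setter on 4)
bond 2 |I1  (J1: last free bond brings flow in)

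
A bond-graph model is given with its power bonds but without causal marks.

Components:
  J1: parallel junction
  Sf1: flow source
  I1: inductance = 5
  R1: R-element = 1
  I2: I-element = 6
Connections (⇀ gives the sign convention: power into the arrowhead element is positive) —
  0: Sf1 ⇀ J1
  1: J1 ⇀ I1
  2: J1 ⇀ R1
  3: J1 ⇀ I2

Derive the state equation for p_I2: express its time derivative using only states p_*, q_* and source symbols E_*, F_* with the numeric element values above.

b0 stroke→Sf1  (Sf1 (Sf) sets flow on bond)
b1 stroke→I1  (prefer integral on I1)
b3 stroke→I2  (I2: I, integral causality)
b2 stroke→J1  (closing 0-jn rule on J1)

dp_I2/dt = F_Sf1 - p_I1/5 - p_I2/6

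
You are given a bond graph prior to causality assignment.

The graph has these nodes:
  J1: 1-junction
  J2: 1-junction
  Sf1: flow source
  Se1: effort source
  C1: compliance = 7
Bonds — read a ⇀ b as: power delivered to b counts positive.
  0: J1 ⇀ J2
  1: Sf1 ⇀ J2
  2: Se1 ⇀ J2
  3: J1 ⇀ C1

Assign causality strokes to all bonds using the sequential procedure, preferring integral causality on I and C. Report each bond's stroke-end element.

#0 |J2
#1 |Sf1
#2 |J2
#3 |J1

b1 |Sf1  (Sf1 (Sf) sets flow on bond)
b2 |J2  (Se1 fixes effort; stroke away)
b0 |J2  (J2: bond 1 brought flow, rest push out)
b3 |J1  (1-jn J1 has f-setter on 0)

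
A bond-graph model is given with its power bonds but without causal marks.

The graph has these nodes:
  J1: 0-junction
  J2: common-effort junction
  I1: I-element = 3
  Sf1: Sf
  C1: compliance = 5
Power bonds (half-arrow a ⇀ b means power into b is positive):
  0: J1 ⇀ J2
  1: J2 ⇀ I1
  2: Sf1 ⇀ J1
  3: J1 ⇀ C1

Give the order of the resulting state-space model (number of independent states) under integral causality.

2  (C1, I1 all integral)

#2 stroke at Sf1  (Sf1: flow source, stroke at near end)
#1 stroke at I1  (I1 outputs flow p/I1)
#0 stroke at J2  (closing 0-jn rule on J2)
#3 stroke at J1  (J1: last free bond brings effort in)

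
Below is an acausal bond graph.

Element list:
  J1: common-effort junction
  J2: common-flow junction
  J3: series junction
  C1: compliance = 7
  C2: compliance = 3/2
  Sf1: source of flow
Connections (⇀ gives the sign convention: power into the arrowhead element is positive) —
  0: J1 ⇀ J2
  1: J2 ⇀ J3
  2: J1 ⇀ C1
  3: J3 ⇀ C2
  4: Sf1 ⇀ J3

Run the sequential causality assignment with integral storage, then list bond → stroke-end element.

β0 stroke→J2
β1 stroke→J3
β2 stroke→J1
β3 stroke→J3
β4 stroke→Sf1

b4 stroke→Sf1  (source Sf1 imposes f)
b1 stroke→J3  (J3: bond 4 brought flow, rest push out)
b3 stroke→J3  (1-jn J3 has f-setter on 4)
b0 stroke→J2  (J2: bond 1 brought flow, rest push out)
b2 stroke→J1  (only one effort-in slot at J1)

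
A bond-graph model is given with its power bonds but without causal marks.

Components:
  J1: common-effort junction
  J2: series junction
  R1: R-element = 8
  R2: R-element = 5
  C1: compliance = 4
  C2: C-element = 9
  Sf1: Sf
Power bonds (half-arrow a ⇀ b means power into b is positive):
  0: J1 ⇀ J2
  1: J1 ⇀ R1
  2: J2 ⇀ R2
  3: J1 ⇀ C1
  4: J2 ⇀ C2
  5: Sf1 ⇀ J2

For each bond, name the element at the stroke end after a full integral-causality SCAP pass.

#5 →Sf1  (source Sf1 imposes f)
#0 →J2  (J2 flow already set via bond 5)
#2 →J2  (1-jn J2 has f-setter on 5)
#4 →J2  (J2 flow already set via bond 5)
#3 →J1  (C1 integral (e out))
#1 →R1  (common-e at J1 fixed by 3)

β0 |J2
β1 |R1
β2 |J2
β3 |J1
β4 |J2
β5 |Sf1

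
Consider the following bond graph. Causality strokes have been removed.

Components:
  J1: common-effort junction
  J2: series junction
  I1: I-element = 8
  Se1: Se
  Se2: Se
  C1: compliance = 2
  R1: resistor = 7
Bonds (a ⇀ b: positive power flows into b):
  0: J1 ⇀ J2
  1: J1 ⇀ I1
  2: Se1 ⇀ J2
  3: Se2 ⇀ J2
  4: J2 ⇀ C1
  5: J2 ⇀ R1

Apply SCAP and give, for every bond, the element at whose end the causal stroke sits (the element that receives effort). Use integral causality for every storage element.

#0 stroke→J1
#1 stroke→I1
#2 stroke→J2
#3 stroke→J2
#4 stroke→J2
#5 stroke→J2

bond 2 stroke at J2  (Se1: effort source, stroke at far end)
bond 3 stroke at J2  (Se2 fixes effort; stroke away)
bond 1 stroke at I1  (I1: I, integral causality)
bond 0 stroke at J1  (J1 needs exactly one e-in)
bond 4 stroke at J2  (common-f at J2 fixed by 0)
bond 5 stroke at J2  (common-f at J2 fixed by 0)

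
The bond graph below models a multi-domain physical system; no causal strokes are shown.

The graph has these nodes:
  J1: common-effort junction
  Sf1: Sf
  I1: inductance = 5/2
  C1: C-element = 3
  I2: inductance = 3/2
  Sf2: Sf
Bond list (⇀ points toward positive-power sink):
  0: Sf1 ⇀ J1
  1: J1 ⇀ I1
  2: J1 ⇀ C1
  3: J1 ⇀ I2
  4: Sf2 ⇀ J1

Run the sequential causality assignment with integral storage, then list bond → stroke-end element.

β0 stroke at Sf1  (Sf1 fixes flow; stroke at Sf1)
β4 stroke at Sf2  (Sf2 fixes flow; stroke at Sf2)
β1 stroke at I1  (I1 outputs flow p/I1)
β2 stroke at J1  (C1 outputs effort q/C1)
β3 stroke at I2  (0-jn J1 has e-setter on 2)

β0 stroke at Sf1
β1 stroke at I1
β2 stroke at J1
β3 stroke at I2
β4 stroke at Sf2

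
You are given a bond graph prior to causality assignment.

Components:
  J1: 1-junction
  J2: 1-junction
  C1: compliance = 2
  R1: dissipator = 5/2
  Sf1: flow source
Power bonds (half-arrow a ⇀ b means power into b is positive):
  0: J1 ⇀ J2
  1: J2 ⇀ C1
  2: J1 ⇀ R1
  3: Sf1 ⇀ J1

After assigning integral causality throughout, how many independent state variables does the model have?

1  (C1 all integral)

bond 3 stroke at Sf1  (Sf1: flow source, stroke at near end)
bond 0 stroke at J1  (1-jn J1 has f-setter on 3)
bond 2 stroke at J1  (J1 flow already set via bond 3)
bond 1 stroke at J2  (J2 flow already set via bond 0)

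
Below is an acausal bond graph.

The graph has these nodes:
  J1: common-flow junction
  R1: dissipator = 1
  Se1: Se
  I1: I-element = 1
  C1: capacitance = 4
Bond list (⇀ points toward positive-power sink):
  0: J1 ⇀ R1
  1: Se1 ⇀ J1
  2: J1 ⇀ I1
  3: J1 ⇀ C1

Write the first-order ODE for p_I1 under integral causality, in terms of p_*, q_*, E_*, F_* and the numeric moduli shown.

dp_I1/dt = E_Se1 - p_I1 - q_C1/4

b1 |J1  (Se1 (Se) sets effort on bond)
b2 |I1  (I1 integral (f out))
b0 |J1  (1-jn J1 has f-setter on 2)
b3 |J1  (common-f at J1 fixed by 2)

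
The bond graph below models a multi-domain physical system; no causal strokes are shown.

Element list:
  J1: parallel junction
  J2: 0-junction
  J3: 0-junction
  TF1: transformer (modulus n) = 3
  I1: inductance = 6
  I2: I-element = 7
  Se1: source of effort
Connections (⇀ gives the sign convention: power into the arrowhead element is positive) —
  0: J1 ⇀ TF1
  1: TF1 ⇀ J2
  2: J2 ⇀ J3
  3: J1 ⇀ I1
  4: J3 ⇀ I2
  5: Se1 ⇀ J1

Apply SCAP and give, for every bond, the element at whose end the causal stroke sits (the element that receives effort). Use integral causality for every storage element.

bond 0 stroke at TF1
bond 1 stroke at J2
bond 2 stroke at J3
bond 3 stroke at I1
bond 4 stroke at I2
bond 5 stroke at J1

β5 stroke at J1  (Se1 (Se) sets effort on bond)
β0 stroke at TF1  (common-e at J1 fixed by 5)
β3 stroke at I1  (common-e at J1 fixed by 5)
β1 stroke at J2  (TF1: transformer flips bond 0)
β2 stroke at J3  (J2 effort already set via bond 1)
β4 stroke at I2  (J3 effort already set via bond 2)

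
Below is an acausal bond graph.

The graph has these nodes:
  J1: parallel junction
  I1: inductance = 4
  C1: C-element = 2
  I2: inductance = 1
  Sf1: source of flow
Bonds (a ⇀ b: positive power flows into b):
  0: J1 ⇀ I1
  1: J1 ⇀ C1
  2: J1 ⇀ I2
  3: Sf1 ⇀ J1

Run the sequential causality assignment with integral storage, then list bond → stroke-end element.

#0 stroke→I1
#1 stroke→J1
#2 stroke→I2
#3 stroke→Sf1

#3 stroke at Sf1  (Sf1 (Sf) sets flow on bond)
#0 stroke at I1  (prefer integral on I1)
#1 stroke at J1  (C1: C, integral causality)
#2 stroke at I2  (J1: bond 1 brought effort, rest push out)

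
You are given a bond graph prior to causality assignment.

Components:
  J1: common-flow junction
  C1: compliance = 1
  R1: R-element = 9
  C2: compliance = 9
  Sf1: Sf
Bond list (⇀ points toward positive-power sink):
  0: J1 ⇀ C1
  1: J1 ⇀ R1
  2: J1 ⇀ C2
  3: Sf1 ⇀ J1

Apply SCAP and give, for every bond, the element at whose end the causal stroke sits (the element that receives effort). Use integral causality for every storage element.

β3 →Sf1  (source Sf1 imposes f)
β0 →J1  (J1 flow already set via bond 3)
β1 →J1  (common-f at J1 fixed by 3)
β2 →J1  (J1 flow already set via bond 3)

bond 0 stroke at J1
bond 1 stroke at J1
bond 2 stroke at J1
bond 3 stroke at Sf1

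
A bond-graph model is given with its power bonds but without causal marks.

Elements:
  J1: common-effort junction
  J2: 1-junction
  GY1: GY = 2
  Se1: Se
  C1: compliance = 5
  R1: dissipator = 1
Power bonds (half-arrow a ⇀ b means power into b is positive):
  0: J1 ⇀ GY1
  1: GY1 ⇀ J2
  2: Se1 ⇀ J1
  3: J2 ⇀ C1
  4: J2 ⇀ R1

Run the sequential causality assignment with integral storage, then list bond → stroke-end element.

β0 |GY1
β1 |GY1
β2 |J1
β3 |J2
β4 |J2

b2 stroke→J1  (Se1 (Se) sets effort on bond)
b0 stroke→GY1  (0-jn J1 has e-setter on 2)
b1 stroke→GY1  (GY GY1: same side as bond 0)
b3 stroke→J2  (1-jn J2 has f-setter on 1)
b4 stroke→J2  (1-jn J2 has f-setter on 1)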